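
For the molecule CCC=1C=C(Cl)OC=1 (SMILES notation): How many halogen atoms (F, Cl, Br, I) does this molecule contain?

1

Halogen atoms appear at heavy-atom position 6 (1×Cl).
Halogen count: 1.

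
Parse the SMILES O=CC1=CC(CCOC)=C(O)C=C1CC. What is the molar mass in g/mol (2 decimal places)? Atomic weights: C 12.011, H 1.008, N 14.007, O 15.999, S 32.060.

208.26 g/mol

First, the molecular formula is C12H16O3 (counting implicit H from valence).
  C: 12 × 12.011 = 144.132
  H: 16 × 1.008 = 16.128
  O: 3 × 15.999 = 47.997
Sum: 12×12.011 + 16×1.008 + 3×15.999 = 208.257 → 208.26 g/mol.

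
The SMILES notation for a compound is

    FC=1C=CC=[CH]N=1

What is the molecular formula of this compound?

Walk through each heavy atom and fill implicit hydrogens from standard valence (C 4, N 3, O 2, S 2, halogen 1):
  atom 1: F (halogen, monovalent) → 0 H
  atom 2: C, bond orders sum to 4 (valence 4) → 0 H
  atom 3: C, bond orders sum to 3 (valence 4) → 1 H
  atom 4: C, bond orders sum to 3 (valence 4) → 1 H
  atom 5: C, bond orders sum to 3 (valence 4) → 1 H
  atom 6: C with explicit H count 1
  atom 7: N, bond orders sum to 3 (valence 3) → 0 H
Totals → C:5, H:4, F:1, N:1.
In Hill order: C5H4FN.

C5H4FN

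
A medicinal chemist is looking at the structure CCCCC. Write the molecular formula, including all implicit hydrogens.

Walk through each heavy atom and fill implicit hydrogens from standard valence (C 4, N 3, O 2, S 2, halogen 1):
  atom 1: C, bond orders sum to 1 (valence 4) → 3 H
  atom 2: C, bond orders sum to 2 (valence 4) → 2 H
  atom 3: C, bond orders sum to 2 (valence 4) → 2 H
  atom 4: C, bond orders sum to 2 (valence 4) → 2 H
  atom 5: C, bond orders sum to 1 (valence 4) → 3 H
Totals → C:5, H:12.

C5H12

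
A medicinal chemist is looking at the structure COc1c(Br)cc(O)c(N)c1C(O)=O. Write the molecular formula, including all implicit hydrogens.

Walk through each heavy atom and fill implicit hydrogens from standard valence (C 4, N 3, O 2, S 2, halogen 1); for lowercase aromatic atoms, an aromatic c carries 1 H when it has two neighbours and 0 H with three, and aromatic n carries 0 H:
  atom 1: C, bond orders sum to 1 (valence 4) → 3 H
  atom 2: O, bond orders sum to 2 (valence 2) → 0 H
  atom 3: aromatic c, 3 neighbours → 0 H
  atom 4: aromatic c, 3 neighbours → 0 H
  atom 5: Br (halogen, monovalent) → 0 H
  atom 6: aromatic c, 2 neighbours → 1 H
  atom 7: aromatic c, 3 neighbours → 0 H
  atom 8: O, bond orders sum to 1 (valence 2) → 1 H
  atom 9: aromatic c, 3 neighbours → 0 H
  atom 10: N, bond orders sum to 1 (valence 3) → 2 H
  atom 11: aromatic c, 3 neighbours → 0 H
  atom 12: C, bond orders sum to 4 (valence 4) → 0 H
  atom 13: O, bond orders sum to 1 (valence 2) → 1 H
  atom 14: O, bond orders sum to 2 (valence 2) → 0 H
Totals → C:8, H:8, Br:1, N:1, O:4.
In Hill order: C8H8BrNO4.

C8H8BrNO4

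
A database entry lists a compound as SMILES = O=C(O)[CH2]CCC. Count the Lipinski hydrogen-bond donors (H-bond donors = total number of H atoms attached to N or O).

1

Donors: find every N or O and count the H atoms it carries.
  atom 1 (O): bond orders sum to 2 → 0 H
  atom 3 (O): bond orders sum to 1 → 1 H
Lipinski HBD = 1.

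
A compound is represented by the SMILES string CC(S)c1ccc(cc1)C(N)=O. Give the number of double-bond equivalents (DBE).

5

Molecular formula: C9H11NOS.
DoU = (2C + 2 + N − H − X) / 2, where X is the halogen count and O/S are ignored.
    = (2·9 + 2 + 1 − 11 − 0) / 2 = 10 / 2 = 5.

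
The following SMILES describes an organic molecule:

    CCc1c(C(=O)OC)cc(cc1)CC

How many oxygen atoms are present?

2

Scan the SMILES for O atoms (remember two-letter symbols like Cl and Br are single atoms).
Oxygen count: 2.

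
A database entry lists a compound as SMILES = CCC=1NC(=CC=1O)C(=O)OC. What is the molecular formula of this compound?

C8H11NO3

Walk through each heavy atom and fill implicit hydrogens from standard valence (C 4, N 3, O 2, S 2, halogen 1):
  atom 1: C, bond orders sum to 1 (valence 4) → 3 H
  atom 2: C, bond orders sum to 2 (valence 4) → 2 H
  atom 3: C, bond orders sum to 4 (valence 4) → 0 H
  atom 4: N, bond orders sum to 2 (valence 3) → 1 H
  atom 5: C, bond orders sum to 4 (valence 4) → 0 H
  atom 6: C, bond orders sum to 3 (valence 4) → 1 H
  atom 7: C, bond orders sum to 4 (valence 4) → 0 H
  atom 8: O, bond orders sum to 1 (valence 2) → 1 H
  atom 9: C, bond orders sum to 4 (valence 4) → 0 H
  atom 10: O, bond orders sum to 2 (valence 2) → 0 H
  atom 11: O, bond orders sum to 2 (valence 2) → 0 H
  atom 12: C, bond orders sum to 1 (valence 4) → 3 H
Totals → C:8, H:11, N:1, O:3.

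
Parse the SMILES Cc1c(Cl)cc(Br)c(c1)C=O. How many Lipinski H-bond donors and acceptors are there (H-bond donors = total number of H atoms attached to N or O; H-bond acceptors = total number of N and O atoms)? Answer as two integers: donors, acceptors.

Donors: find every N or O and count the H atoms it carries.
  atom 11 (O): bond orders sum to 2 → 0 H
Lipinski HBD = 0.
Acceptors: N atoms = 0, O atoms = 1 → HBA = 1.

0, 1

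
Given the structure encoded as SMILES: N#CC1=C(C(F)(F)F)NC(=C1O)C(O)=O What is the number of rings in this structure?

1

In SMILES, each pair of matching ring-closure digits denotes one ring-closing bond; the number of such bonds equals the number of independent rings.
Ring-closure bonds here: 1.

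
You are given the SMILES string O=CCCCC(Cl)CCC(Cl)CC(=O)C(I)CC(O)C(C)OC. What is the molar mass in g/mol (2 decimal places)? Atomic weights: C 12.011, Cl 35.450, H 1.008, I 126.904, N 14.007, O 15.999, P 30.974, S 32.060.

First, the molecular formula is C16H27Cl2IO4 (counting implicit H from valence).
  C: 16 × 12.011 = 192.176
  Cl: 2 × 35.450 = 70.900
  H: 27 × 1.008 = 27.216
  I: 1 × 126.904 = 126.904
  O: 4 × 15.999 = 63.996
Sum: 16×12.011 + 2×35.450 + 27×1.008 + 1×126.904 + 4×15.999 = 481.192 → 481.19 g/mol.

481.19 g/mol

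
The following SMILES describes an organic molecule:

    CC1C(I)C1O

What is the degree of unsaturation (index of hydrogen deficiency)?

1

Degree of unsaturation = (number of rings) + (number of π bonds).
Ring closures in the SMILES: 1.
π bonds: none → 0 DoU from unsaturation.
Total DoU = 1 + 0 = 1.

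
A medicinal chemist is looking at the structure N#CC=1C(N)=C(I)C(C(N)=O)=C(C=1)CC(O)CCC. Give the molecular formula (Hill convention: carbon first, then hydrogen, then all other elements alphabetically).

Walk through each heavy atom and fill implicit hydrogens from standard valence (C 4, N 3, O 2, S 2, halogen 1):
  atom 1: N, bond orders sum to 3 (valence 3) → 0 H
  atom 2: C, bond orders sum to 4 (valence 4) → 0 H
  atom 3: C, bond orders sum to 4 (valence 4) → 0 H
  atom 4: C, bond orders sum to 4 (valence 4) → 0 H
  atom 5: N, bond orders sum to 1 (valence 3) → 2 H
  atom 6: C, bond orders sum to 4 (valence 4) → 0 H
  atom 7: I (halogen, monovalent) → 0 H
  atom 8: C, bond orders sum to 4 (valence 4) → 0 H
  atom 9: C, bond orders sum to 4 (valence 4) → 0 H
  atom 10: N, bond orders sum to 1 (valence 3) → 2 H
  atom 11: O, bond orders sum to 2 (valence 2) → 0 H
  atom 12: C, bond orders sum to 4 (valence 4) → 0 H
  atom 13: C, bond orders sum to 3 (valence 4) → 1 H
  atom 14: C, bond orders sum to 2 (valence 4) → 2 H
  atom 15: C, bond orders sum to 3 (valence 4) → 1 H
  atom 16: O, bond orders sum to 1 (valence 2) → 1 H
  atom 17: C, bond orders sum to 2 (valence 4) → 2 H
  atom 18: C, bond orders sum to 2 (valence 4) → 2 H
  atom 19: C, bond orders sum to 1 (valence 4) → 3 H
Totals → C:13, H:16, I:1, N:3, O:2.
In Hill order: C13H16IN3O2.

C13H16IN3O2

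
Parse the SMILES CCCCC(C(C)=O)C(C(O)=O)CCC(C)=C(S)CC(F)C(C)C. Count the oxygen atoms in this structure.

3

Scan the SMILES for O atoms (remember two-letter symbols like Cl and Br are single atoms).
Oxygen count: 3.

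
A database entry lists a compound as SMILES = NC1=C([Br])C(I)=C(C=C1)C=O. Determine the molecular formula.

C7H5BrINO

Walk through each heavy atom and fill implicit hydrogens from standard valence (C 4, N 3, O 2, S 2, halogen 1):
  atom 1: N, bond orders sum to 1 (valence 3) → 2 H
  atom 2: C, bond orders sum to 4 (valence 4) → 0 H
  atom 3: C, bond orders sum to 4 (valence 4) → 0 H
  atom 4: Br with explicit H count 0
  atom 5: C, bond orders sum to 4 (valence 4) → 0 H
  atom 6: I (halogen, monovalent) → 0 H
  atom 7: C, bond orders sum to 4 (valence 4) → 0 H
  atom 8: C, bond orders sum to 3 (valence 4) → 1 H
  atom 9: C, bond orders sum to 3 (valence 4) → 1 H
  atom 10: C, bond orders sum to 3 (valence 4) → 1 H
  atom 11: O, bond orders sum to 2 (valence 2) → 0 H
Totals → C:7, H:5, Br:1, I:1, N:1, O:1.
In Hill order: C7H5BrINO.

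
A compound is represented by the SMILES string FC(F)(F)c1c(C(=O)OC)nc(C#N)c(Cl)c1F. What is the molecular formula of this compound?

Walk through each heavy atom and fill implicit hydrogens from standard valence (C 4, N 3, O 2, S 2, halogen 1); for lowercase aromatic atoms, an aromatic c carries 1 H when it has two neighbours and 0 H with three, and aromatic n carries 0 H:
  atom 1: F (halogen, monovalent) → 0 H
  atom 2: C, bond orders sum to 4 (valence 4) → 0 H
  atom 3: F (halogen, monovalent) → 0 H
  atom 4: F (halogen, monovalent) → 0 H
  atom 5: aromatic c, 3 neighbours → 0 H
  atom 6: aromatic c, 3 neighbours → 0 H
  atom 7: C, bond orders sum to 4 (valence 4) → 0 H
  atom 8: O, bond orders sum to 2 (valence 2) → 0 H
  atom 9: O, bond orders sum to 2 (valence 2) → 0 H
  atom 10: C, bond orders sum to 1 (valence 4) → 3 H
  atom 11: aromatic n, 2 neighbours → 0 H
  atom 12: aromatic c, 3 neighbours → 0 H
  atom 13: C, bond orders sum to 4 (valence 4) → 0 H
  atom 14: N, bond orders sum to 3 (valence 3) → 0 H
  atom 15: aromatic c, 3 neighbours → 0 H
  atom 16: Cl (halogen, monovalent) → 0 H
  atom 17: aromatic c, 3 neighbours → 0 H
  atom 18: F (halogen, monovalent) → 0 H
Totals → C:9, H:3, Cl:1, F:4, N:2, O:2.

C9H3ClF4N2O2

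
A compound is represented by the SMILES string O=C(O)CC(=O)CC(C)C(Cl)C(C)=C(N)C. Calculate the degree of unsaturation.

Degree of unsaturation = (number of rings) + (number of π bonds).
Ring closures in the SMILES: 0.
π bonds: 3 double bonds (each 1 DoU) → 3 DoU from unsaturation.
Total DoU = 0 + 3 = 3.

3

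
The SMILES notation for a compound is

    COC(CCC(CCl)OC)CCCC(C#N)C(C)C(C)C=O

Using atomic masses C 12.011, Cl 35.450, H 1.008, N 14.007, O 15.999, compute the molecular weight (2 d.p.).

First, the molecular formula is C17H30ClNO3 (counting implicit H from valence).
  C: 17 × 12.011 = 204.187
  Cl: 1 × 35.450 = 35.450
  H: 30 × 1.008 = 30.240
  N: 1 × 14.007 = 14.007
  O: 3 × 15.999 = 47.997
Sum: 17×12.011 + 1×35.450 + 30×1.008 + 1×14.007 + 3×15.999 = 331.881 → 331.88 g/mol.

331.88 g/mol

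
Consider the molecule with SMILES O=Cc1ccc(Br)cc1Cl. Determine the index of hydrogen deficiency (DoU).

5

Molecular formula: C7H4BrClO.
DoU = (2C + 2 + N − H − X) / 2, where X is the halogen count and O/S are ignored.
    = (2·7 + 2 + 0 − 4 − 2) / 2 = 10 / 2 = 5.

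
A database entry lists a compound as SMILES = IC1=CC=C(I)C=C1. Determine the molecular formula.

C6H4I2

Walk through each heavy atom and fill implicit hydrogens from standard valence (C 4, N 3, O 2, S 2, halogen 1):
  atom 1: I (halogen, monovalent) → 0 H
  atom 2: C, bond orders sum to 4 (valence 4) → 0 H
  atom 3: C, bond orders sum to 3 (valence 4) → 1 H
  atom 4: C, bond orders sum to 3 (valence 4) → 1 H
  atom 5: C, bond orders sum to 4 (valence 4) → 0 H
  atom 6: I (halogen, monovalent) → 0 H
  atom 7: C, bond orders sum to 3 (valence 4) → 1 H
  atom 8: C, bond orders sum to 3 (valence 4) → 1 H
Totals → C:6, H:4, I:2.
In Hill order: C6H4I2.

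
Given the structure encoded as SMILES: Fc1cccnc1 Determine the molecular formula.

C5H4FN

Walk through each heavy atom and fill implicit hydrogens from standard valence (C 4, N 3, O 2, S 2, halogen 1); for lowercase aromatic atoms, an aromatic c carries 1 H when it has two neighbours and 0 H with three, and aromatic n carries 0 H:
  atom 1: F (halogen, monovalent) → 0 H
  atom 2: aromatic c, 3 neighbours → 0 H
  atom 3: aromatic c, 2 neighbours → 1 H
  atom 4: aromatic c, 2 neighbours → 1 H
  atom 5: aromatic c, 2 neighbours → 1 H
  atom 6: aromatic n, 2 neighbours → 0 H
  atom 7: aromatic c, 2 neighbours → 1 H
Totals → C:5, H:4, F:1, N:1.
In Hill order: C5H4FN.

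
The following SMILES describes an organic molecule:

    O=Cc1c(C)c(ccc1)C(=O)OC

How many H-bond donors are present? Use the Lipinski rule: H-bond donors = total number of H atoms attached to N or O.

0

Donors: find every N or O and count the H atoms it carries.
  atom 1 (O): bond orders sum to 2 → 0 H
  atom 11 (O): bond orders sum to 2 → 0 H
  atom 12 (O): bond orders sum to 2 → 0 H
Lipinski HBD = 0.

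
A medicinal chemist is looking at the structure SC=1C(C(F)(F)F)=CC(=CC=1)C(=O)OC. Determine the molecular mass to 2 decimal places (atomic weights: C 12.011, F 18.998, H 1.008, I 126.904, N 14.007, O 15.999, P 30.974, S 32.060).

236.21 g/mol

First, the molecular formula is C9H7F3O2S (counting implicit H from valence).
  C: 9 × 12.011 = 108.099
  F: 3 × 18.998 = 56.994
  H: 7 × 1.008 = 7.056
  O: 2 × 15.999 = 31.998
  S: 1 × 32.060 = 32.060
Sum: 9×12.011 + 3×18.998 + 7×1.008 + 2×15.999 + 1×32.060 = 236.207 → 236.21 g/mol.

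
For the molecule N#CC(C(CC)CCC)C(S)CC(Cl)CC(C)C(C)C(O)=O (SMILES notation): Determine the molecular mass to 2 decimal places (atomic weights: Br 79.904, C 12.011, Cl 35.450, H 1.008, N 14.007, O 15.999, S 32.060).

347.94 g/mol

First, the molecular formula is C17H30ClNO2S (counting implicit H from valence).
  C: 17 × 12.011 = 204.187
  Cl: 1 × 35.450 = 35.450
  H: 30 × 1.008 = 30.240
  N: 1 × 14.007 = 14.007
  O: 2 × 15.999 = 31.998
  S: 1 × 32.060 = 32.060
Sum: 17×12.011 + 1×35.450 + 30×1.008 + 1×14.007 + 2×15.999 + 1×32.060 = 347.942 → 347.94 g/mol.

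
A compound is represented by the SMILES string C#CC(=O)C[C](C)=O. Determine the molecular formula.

Walk through each heavy atom and fill implicit hydrogens from standard valence (C 4, N 3, O 2, S 2, halogen 1):
  atom 1: C, bond orders sum to 3 (valence 4) → 1 H
  atom 2: C, bond orders sum to 4 (valence 4) → 0 H
  atom 3: C, bond orders sum to 4 (valence 4) → 0 H
  atom 4: O, bond orders sum to 2 (valence 2) → 0 H
  atom 5: C, bond orders sum to 2 (valence 4) → 2 H
  atom 6: C with explicit H count 0
  atom 7: C, bond orders sum to 1 (valence 4) → 3 H
  atom 8: O, bond orders sum to 2 (valence 2) → 0 H
Totals → C:6, H:6, O:2.

C6H6O2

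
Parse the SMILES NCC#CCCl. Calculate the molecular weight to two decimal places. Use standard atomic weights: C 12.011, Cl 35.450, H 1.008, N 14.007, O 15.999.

First, the molecular formula is C4H6ClN (counting implicit H from valence).
  C: 4 × 12.011 = 48.044
  Cl: 1 × 35.450 = 35.450
  H: 6 × 1.008 = 6.048
  N: 1 × 14.007 = 14.007
Sum: 4×12.011 + 1×35.450 + 6×1.008 + 1×14.007 = 103.549 → 103.55 g/mol.

103.55 g/mol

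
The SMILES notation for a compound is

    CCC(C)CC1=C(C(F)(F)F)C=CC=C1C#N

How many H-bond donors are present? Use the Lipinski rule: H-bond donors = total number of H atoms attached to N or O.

Donors: find every N or O and count the H atoms it carries.
  atom 17 (N): bond orders sum to 3 → 0 H
Lipinski HBD = 0.

0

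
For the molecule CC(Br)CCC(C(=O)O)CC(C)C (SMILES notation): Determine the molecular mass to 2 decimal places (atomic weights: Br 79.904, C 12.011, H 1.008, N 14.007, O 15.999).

First, the molecular formula is C10H19BrO2 (counting implicit H from valence).
  Br: 1 × 79.904 = 79.904
  C: 10 × 12.011 = 120.110
  H: 19 × 1.008 = 19.152
  O: 2 × 15.999 = 31.998
Sum: 1×79.904 + 10×12.011 + 19×1.008 + 2×15.999 = 251.164 → 251.16 g/mol.

251.16 g/mol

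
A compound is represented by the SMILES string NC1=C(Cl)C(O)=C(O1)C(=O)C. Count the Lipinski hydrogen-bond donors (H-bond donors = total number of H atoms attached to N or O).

Donors: find every N or O and count the H atoms it carries.
  atom 1 (N): bond orders sum to 1 → 2 H
  atom 6 (O): bond orders sum to 1 → 1 H
  atom 8 (O): bond orders sum to 2 → 0 H
  atom 10 (O): bond orders sum to 2 → 0 H
Lipinski HBD = 3.

3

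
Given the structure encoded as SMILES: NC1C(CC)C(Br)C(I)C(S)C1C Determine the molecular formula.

Walk through each heavy atom and fill implicit hydrogens from standard valence (C 4, N 3, O 2, S 2, halogen 1):
  atom 1: N, bond orders sum to 1 (valence 3) → 2 H
  atom 2: C, bond orders sum to 3 (valence 4) → 1 H
  atom 3: C, bond orders sum to 3 (valence 4) → 1 H
  atom 4: C, bond orders sum to 2 (valence 4) → 2 H
  atom 5: C, bond orders sum to 1 (valence 4) → 3 H
  atom 6: C, bond orders sum to 3 (valence 4) → 1 H
  atom 7: Br (halogen, monovalent) → 0 H
  atom 8: C, bond orders sum to 3 (valence 4) → 1 H
  atom 9: I (halogen, monovalent) → 0 H
  atom 10: C, bond orders sum to 3 (valence 4) → 1 H
  atom 11: S, bond orders sum to 1 (valence 2) → 1 H
  atom 12: C, bond orders sum to 3 (valence 4) → 1 H
  atom 13: C, bond orders sum to 1 (valence 4) → 3 H
Totals → C:9, H:17, Br:1, I:1, N:1, S:1.

C9H17BrINS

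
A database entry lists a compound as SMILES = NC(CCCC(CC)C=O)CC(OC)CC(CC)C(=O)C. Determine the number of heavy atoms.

21

Every atom symbol written in the SMILES (organic subset) is one heavy atom; implicit H are not written.
Heavy atoms by element → C:17, N:1, O:3.
Total: 21.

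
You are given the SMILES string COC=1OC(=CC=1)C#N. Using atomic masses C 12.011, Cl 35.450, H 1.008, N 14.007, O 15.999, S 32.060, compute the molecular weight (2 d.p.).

First, the molecular formula is C6H5NO2 (counting implicit H from valence).
  C: 6 × 12.011 = 72.066
  H: 5 × 1.008 = 5.040
  N: 1 × 14.007 = 14.007
  O: 2 × 15.999 = 31.998
Sum: 6×12.011 + 5×1.008 + 1×14.007 + 2×15.999 = 123.111 → 123.11 g/mol.

123.11 g/mol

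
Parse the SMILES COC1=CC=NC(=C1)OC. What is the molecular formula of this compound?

C7H9NO2

Walk through each heavy atom and fill implicit hydrogens from standard valence (C 4, N 3, O 2, S 2, halogen 1):
  atom 1: C, bond orders sum to 1 (valence 4) → 3 H
  atom 2: O, bond orders sum to 2 (valence 2) → 0 H
  atom 3: C, bond orders sum to 4 (valence 4) → 0 H
  atom 4: C, bond orders sum to 3 (valence 4) → 1 H
  atom 5: C, bond orders sum to 3 (valence 4) → 1 H
  atom 6: N, bond orders sum to 3 (valence 3) → 0 H
  atom 7: C, bond orders sum to 4 (valence 4) → 0 H
  atom 8: C, bond orders sum to 3 (valence 4) → 1 H
  atom 9: O, bond orders sum to 2 (valence 2) → 0 H
  atom 10: C, bond orders sum to 1 (valence 4) → 3 H
Totals → C:7, H:9, N:1, O:2.
In Hill order: C7H9NO2.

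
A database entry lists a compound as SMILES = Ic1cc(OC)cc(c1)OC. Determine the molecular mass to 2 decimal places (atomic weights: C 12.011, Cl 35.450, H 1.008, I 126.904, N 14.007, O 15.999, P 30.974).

264.06 g/mol

First, the molecular formula is C8H9IO2 (counting implicit H from valence).
  C: 8 × 12.011 = 96.088
  H: 9 × 1.008 = 9.072
  I: 1 × 126.904 = 126.904
  O: 2 × 15.999 = 31.998
Sum: 8×12.011 + 9×1.008 + 1×126.904 + 2×15.999 = 264.062 → 264.06 g/mol.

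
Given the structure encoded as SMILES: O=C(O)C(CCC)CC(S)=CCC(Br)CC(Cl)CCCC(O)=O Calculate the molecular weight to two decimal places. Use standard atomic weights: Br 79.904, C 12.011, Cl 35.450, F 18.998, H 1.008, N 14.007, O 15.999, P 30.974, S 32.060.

429.79 g/mol

First, the molecular formula is C16H26BrClO4S (counting implicit H from valence).
  Br: 1 × 79.904 = 79.904
  C: 16 × 12.011 = 192.176
  Cl: 1 × 35.450 = 35.450
  H: 26 × 1.008 = 26.208
  O: 4 × 15.999 = 63.996
  S: 1 × 32.060 = 32.060
Sum: 1×79.904 + 16×12.011 + 1×35.450 + 26×1.008 + 4×15.999 + 1×32.060 = 429.794 → 429.79 g/mol.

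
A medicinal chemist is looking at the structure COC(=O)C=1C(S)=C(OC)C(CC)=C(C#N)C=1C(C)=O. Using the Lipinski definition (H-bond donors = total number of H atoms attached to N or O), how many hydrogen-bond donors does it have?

0

Donors: find every N or O and count the H atoms it carries.
  atom 2 (O): bond orders sum to 2 → 0 H
  atom 4 (O): bond orders sum to 2 → 0 H
  atom 9 (O): bond orders sum to 2 → 0 H
  atom 16 (N): bond orders sum to 3 → 0 H
  atom 20 (O): bond orders sum to 2 → 0 H
Lipinski HBD = 0.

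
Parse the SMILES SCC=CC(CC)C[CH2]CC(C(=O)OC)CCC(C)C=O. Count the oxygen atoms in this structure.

Scan the SMILES for O atoms (remember two-letter symbols like Cl and Br are single atoms).
Oxygen count: 3.

3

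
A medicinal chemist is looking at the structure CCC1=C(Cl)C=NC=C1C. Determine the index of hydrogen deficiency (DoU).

Degree of unsaturation = (number of rings) + (number of π bonds).
Ring closures in the SMILES: 1.
π bonds: 3 double bonds (each 1 DoU) → 3 DoU from unsaturation.
Total DoU = 1 + 3 = 4.

4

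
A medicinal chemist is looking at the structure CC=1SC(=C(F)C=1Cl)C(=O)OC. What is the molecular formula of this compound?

C7H6ClFO2S

Walk through each heavy atom and fill implicit hydrogens from standard valence (C 4, N 3, O 2, S 2, halogen 1):
  atom 1: C, bond orders sum to 1 (valence 4) → 3 H
  atom 2: C, bond orders sum to 4 (valence 4) → 0 H
  atom 3: S, bond orders sum to 2 (valence 2) → 0 H
  atom 4: C, bond orders sum to 4 (valence 4) → 0 H
  atom 5: C, bond orders sum to 4 (valence 4) → 0 H
  atom 6: F (halogen, monovalent) → 0 H
  atom 7: C, bond orders sum to 4 (valence 4) → 0 H
  atom 8: Cl (halogen, monovalent) → 0 H
  atom 9: C, bond orders sum to 4 (valence 4) → 0 H
  atom 10: O, bond orders sum to 2 (valence 2) → 0 H
  atom 11: O, bond orders sum to 2 (valence 2) → 0 H
  atom 12: C, bond orders sum to 1 (valence 4) → 3 H
Totals → C:7, H:6, Cl:1, F:1, O:2, S:1.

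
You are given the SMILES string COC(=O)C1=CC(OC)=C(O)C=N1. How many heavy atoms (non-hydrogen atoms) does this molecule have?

13

Every atom symbol written in the SMILES (organic subset) is one heavy atom; implicit H are not written.
Heavy atoms by element → C:8, N:1, O:4.
Total: 13.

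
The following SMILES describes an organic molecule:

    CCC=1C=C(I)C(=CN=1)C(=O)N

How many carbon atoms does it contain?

Count every carbon token in the SMILES (each C, including those in ring-closure positions and inside branches).
Carbon count: 8.

8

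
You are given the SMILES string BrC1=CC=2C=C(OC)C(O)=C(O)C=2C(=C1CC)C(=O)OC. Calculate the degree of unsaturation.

8

Degree of unsaturation = (number of rings) + (number of π bonds).
Ring closures in the SMILES: 2.
π bonds: 6 double bonds (each 1 DoU) → 6 DoU from unsaturation.
Total DoU = 2 + 6 = 8.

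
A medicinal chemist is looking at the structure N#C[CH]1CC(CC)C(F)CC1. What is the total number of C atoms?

Count every carbon token in the SMILES (each C, including those in ring-closure positions and inside branches).
Carbon count: 9.

9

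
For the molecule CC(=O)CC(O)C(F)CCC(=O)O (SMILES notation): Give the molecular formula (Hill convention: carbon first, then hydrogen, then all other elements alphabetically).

C8H13FO4

Walk through each heavy atom and fill implicit hydrogens from standard valence (C 4, N 3, O 2, S 2, halogen 1):
  atom 1: C, bond orders sum to 1 (valence 4) → 3 H
  atom 2: C, bond orders sum to 4 (valence 4) → 0 H
  atom 3: O, bond orders sum to 2 (valence 2) → 0 H
  atom 4: C, bond orders sum to 2 (valence 4) → 2 H
  atom 5: C, bond orders sum to 3 (valence 4) → 1 H
  atom 6: O, bond orders sum to 1 (valence 2) → 1 H
  atom 7: C, bond orders sum to 3 (valence 4) → 1 H
  atom 8: F (halogen, monovalent) → 0 H
  atom 9: C, bond orders sum to 2 (valence 4) → 2 H
  atom 10: C, bond orders sum to 2 (valence 4) → 2 H
  atom 11: C, bond orders sum to 4 (valence 4) → 0 H
  atom 12: O, bond orders sum to 2 (valence 2) → 0 H
  atom 13: O, bond orders sum to 1 (valence 2) → 1 H
Totals → C:8, H:13, F:1, O:4.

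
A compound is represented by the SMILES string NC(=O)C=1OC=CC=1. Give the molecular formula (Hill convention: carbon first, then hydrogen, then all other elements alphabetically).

C5H5NO2

Walk through each heavy atom and fill implicit hydrogens from standard valence (C 4, N 3, O 2, S 2, halogen 1):
  atom 1: N, bond orders sum to 1 (valence 3) → 2 H
  atom 2: C, bond orders sum to 4 (valence 4) → 0 H
  atom 3: O, bond orders sum to 2 (valence 2) → 0 H
  atom 4: C, bond orders sum to 4 (valence 4) → 0 H
  atom 5: O, bond orders sum to 2 (valence 2) → 0 H
  atom 6: C, bond orders sum to 3 (valence 4) → 1 H
  atom 7: C, bond orders sum to 3 (valence 4) → 1 H
  atom 8: C, bond orders sum to 3 (valence 4) → 1 H
Totals → C:5, H:5, N:1, O:2.
In Hill order: C5H5NO2.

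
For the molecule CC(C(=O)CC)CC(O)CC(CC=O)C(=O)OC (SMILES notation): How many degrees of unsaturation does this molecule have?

3

Degree of unsaturation = (number of rings) + (number of π bonds).
Ring closures in the SMILES: 0.
π bonds: 3 double bonds (each 1 DoU) → 3 DoU from unsaturation.
Total DoU = 0 + 3 = 3.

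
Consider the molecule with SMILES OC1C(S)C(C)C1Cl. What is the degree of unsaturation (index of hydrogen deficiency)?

1

Molecular formula: C5H9ClOS.
DoU = (2C + 2 + N − H − X) / 2, where X is the halogen count and O/S are ignored.
    = (2·5 + 2 + 0 − 9 − 1) / 2 = 2 / 2 = 1.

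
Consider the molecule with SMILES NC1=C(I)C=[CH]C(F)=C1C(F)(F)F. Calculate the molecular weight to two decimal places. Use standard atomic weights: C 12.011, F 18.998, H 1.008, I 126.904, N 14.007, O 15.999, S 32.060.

First, the molecular formula is C7H4F4IN (counting implicit H from valence).
  C: 7 × 12.011 = 84.077
  F: 4 × 18.998 = 75.992
  H: 4 × 1.008 = 4.032
  I: 1 × 126.904 = 126.904
  N: 1 × 14.007 = 14.007
Sum: 7×12.011 + 4×18.998 + 4×1.008 + 1×126.904 + 1×14.007 = 305.012 → 305.01 g/mol.

305.01 g/mol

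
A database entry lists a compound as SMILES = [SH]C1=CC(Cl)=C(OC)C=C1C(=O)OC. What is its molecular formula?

C9H9ClO3S

Walk through each heavy atom and fill implicit hydrogens from standard valence (C 4, N 3, O 2, S 2, halogen 1):
  atom 1: S with explicit H count 1
  atom 2: C, bond orders sum to 4 (valence 4) → 0 H
  atom 3: C, bond orders sum to 3 (valence 4) → 1 H
  atom 4: C, bond orders sum to 4 (valence 4) → 0 H
  atom 5: Cl (halogen, monovalent) → 0 H
  atom 6: C, bond orders sum to 4 (valence 4) → 0 H
  atom 7: O, bond orders sum to 2 (valence 2) → 0 H
  atom 8: C, bond orders sum to 1 (valence 4) → 3 H
  atom 9: C, bond orders sum to 3 (valence 4) → 1 H
  atom 10: C, bond orders sum to 4 (valence 4) → 0 H
  atom 11: C, bond orders sum to 4 (valence 4) → 0 H
  atom 12: O, bond orders sum to 2 (valence 2) → 0 H
  atom 13: O, bond orders sum to 2 (valence 2) → 0 H
  atom 14: C, bond orders sum to 1 (valence 4) → 3 H
Totals → C:9, H:9, Cl:1, O:3, S:1.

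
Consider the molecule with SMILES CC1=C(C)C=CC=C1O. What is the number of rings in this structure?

In SMILES, each pair of matching ring-closure digits denotes one ring-closing bond; the number of such bonds equals the number of independent rings.
Ring-closure bonds here: 1.

1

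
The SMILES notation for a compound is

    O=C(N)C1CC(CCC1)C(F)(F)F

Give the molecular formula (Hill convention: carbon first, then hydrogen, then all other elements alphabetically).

C8H12F3NO

Walk through each heavy atom and fill implicit hydrogens from standard valence (C 4, N 3, O 2, S 2, halogen 1):
  atom 1: O, bond orders sum to 2 (valence 2) → 0 H
  atom 2: C, bond orders sum to 4 (valence 4) → 0 H
  atom 3: N, bond orders sum to 1 (valence 3) → 2 H
  atom 4: C, bond orders sum to 3 (valence 4) → 1 H
  atom 5: C, bond orders sum to 2 (valence 4) → 2 H
  atom 6: C, bond orders sum to 3 (valence 4) → 1 H
  atom 7: C, bond orders sum to 2 (valence 4) → 2 H
  atom 8: C, bond orders sum to 2 (valence 4) → 2 H
  atom 9: C, bond orders sum to 2 (valence 4) → 2 H
  atom 10: C, bond orders sum to 4 (valence 4) → 0 H
  atom 11: F (halogen, monovalent) → 0 H
  atom 12: F (halogen, monovalent) → 0 H
  atom 13: F (halogen, monovalent) → 0 H
Totals → C:8, H:12, F:3, N:1, O:1.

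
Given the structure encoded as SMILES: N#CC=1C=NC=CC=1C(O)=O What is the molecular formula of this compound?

C7H4N2O2

Walk through each heavy atom and fill implicit hydrogens from standard valence (C 4, N 3, O 2, S 2, halogen 1):
  atom 1: N, bond orders sum to 3 (valence 3) → 0 H
  atom 2: C, bond orders sum to 4 (valence 4) → 0 H
  atom 3: C, bond orders sum to 4 (valence 4) → 0 H
  atom 4: C, bond orders sum to 3 (valence 4) → 1 H
  atom 5: N, bond orders sum to 3 (valence 3) → 0 H
  atom 6: C, bond orders sum to 3 (valence 4) → 1 H
  atom 7: C, bond orders sum to 3 (valence 4) → 1 H
  atom 8: C, bond orders sum to 4 (valence 4) → 0 H
  atom 9: C, bond orders sum to 4 (valence 4) → 0 H
  atom 10: O, bond orders sum to 1 (valence 2) → 1 H
  atom 11: O, bond orders sum to 2 (valence 2) → 0 H
Totals → C:7, H:4, N:2, O:2.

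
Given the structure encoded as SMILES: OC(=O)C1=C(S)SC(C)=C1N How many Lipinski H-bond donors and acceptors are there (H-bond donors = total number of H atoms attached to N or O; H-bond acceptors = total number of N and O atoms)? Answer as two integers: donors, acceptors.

Donors: find every N or O and count the H atoms it carries.
  atom 1 (O): bond orders sum to 1 → 1 H
  atom 3 (O): bond orders sum to 2 → 0 H
  atom 11 (N): bond orders sum to 1 → 2 H
Lipinski HBD = 3.
Acceptors: N atoms = 1, O atoms = 2 → HBA = 3.

3, 3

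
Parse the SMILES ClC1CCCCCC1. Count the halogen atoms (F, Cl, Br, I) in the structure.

Halogen atoms appear at heavy-atom position 1 (1×Cl).
Halogen count: 1.

1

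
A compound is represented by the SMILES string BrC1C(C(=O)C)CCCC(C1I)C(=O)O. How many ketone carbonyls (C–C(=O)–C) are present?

1

The ketone motif appears at heavy-atom position 4 in the SMILES.
Other groups present: 1 carboxylic acid.
Ketone count: 1.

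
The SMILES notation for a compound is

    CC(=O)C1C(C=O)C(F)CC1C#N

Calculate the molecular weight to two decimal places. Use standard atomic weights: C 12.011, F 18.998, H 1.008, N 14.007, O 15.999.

183.18 g/mol

First, the molecular formula is C9H10FNO2 (counting implicit H from valence).
  C: 9 × 12.011 = 108.099
  F: 1 × 18.998 = 18.998
  H: 10 × 1.008 = 10.080
  N: 1 × 14.007 = 14.007
  O: 2 × 15.999 = 31.998
Sum: 9×12.011 + 1×18.998 + 10×1.008 + 1×14.007 + 2×15.999 = 183.182 → 183.18 g/mol.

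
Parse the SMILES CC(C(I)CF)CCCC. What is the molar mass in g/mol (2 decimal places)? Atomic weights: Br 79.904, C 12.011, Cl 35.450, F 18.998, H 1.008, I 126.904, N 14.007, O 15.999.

First, the molecular formula is C8H16FI (counting implicit H from valence).
  C: 8 × 12.011 = 96.088
  F: 1 × 18.998 = 18.998
  H: 16 × 1.008 = 16.128
  I: 1 × 126.904 = 126.904
Sum: 8×12.011 + 1×18.998 + 16×1.008 + 1×126.904 = 258.118 → 258.12 g/mol.

258.12 g/mol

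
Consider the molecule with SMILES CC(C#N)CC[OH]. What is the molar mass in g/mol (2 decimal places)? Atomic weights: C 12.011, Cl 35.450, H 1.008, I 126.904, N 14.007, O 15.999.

99.13 g/mol

First, the molecular formula is C5H9NO (counting implicit H from valence).
  C: 5 × 12.011 = 60.055
  H: 9 × 1.008 = 9.072
  N: 1 × 14.007 = 14.007
  O: 1 × 15.999 = 15.999
Sum: 5×12.011 + 9×1.008 + 1×14.007 + 1×15.999 = 99.133 → 99.13 g/mol.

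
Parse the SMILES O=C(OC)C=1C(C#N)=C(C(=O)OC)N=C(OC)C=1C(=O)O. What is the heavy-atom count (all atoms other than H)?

21

Every atom symbol written in the SMILES (organic subset) is one heavy atom; implicit H are not written.
Heavy atoms by element → C:12, N:2, O:7.
Total: 21.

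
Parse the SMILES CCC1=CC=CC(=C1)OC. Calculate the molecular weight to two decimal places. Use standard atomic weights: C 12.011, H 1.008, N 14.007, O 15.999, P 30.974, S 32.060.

First, the molecular formula is C9H12O (counting implicit H from valence).
  C: 9 × 12.011 = 108.099
  H: 12 × 1.008 = 12.096
  O: 1 × 15.999 = 15.999
Sum: 9×12.011 + 12×1.008 + 1×15.999 = 136.194 → 136.19 g/mol.

136.19 g/mol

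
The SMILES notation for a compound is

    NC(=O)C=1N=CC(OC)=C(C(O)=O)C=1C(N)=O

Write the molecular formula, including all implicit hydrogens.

Walk through each heavy atom and fill implicit hydrogens from standard valence (C 4, N 3, O 2, S 2, halogen 1):
  atom 1: N, bond orders sum to 1 (valence 3) → 2 H
  atom 2: C, bond orders sum to 4 (valence 4) → 0 H
  atom 3: O, bond orders sum to 2 (valence 2) → 0 H
  atom 4: C, bond orders sum to 4 (valence 4) → 0 H
  atom 5: N, bond orders sum to 3 (valence 3) → 0 H
  atom 6: C, bond orders sum to 3 (valence 4) → 1 H
  atom 7: C, bond orders sum to 4 (valence 4) → 0 H
  atom 8: O, bond orders sum to 2 (valence 2) → 0 H
  atom 9: C, bond orders sum to 1 (valence 4) → 3 H
  atom 10: C, bond orders sum to 4 (valence 4) → 0 H
  atom 11: C, bond orders sum to 4 (valence 4) → 0 H
  atom 12: O, bond orders sum to 1 (valence 2) → 1 H
  atom 13: O, bond orders sum to 2 (valence 2) → 0 H
  atom 14: C, bond orders sum to 4 (valence 4) → 0 H
  atom 15: C, bond orders sum to 4 (valence 4) → 0 H
  atom 16: N, bond orders sum to 1 (valence 3) → 2 H
  atom 17: O, bond orders sum to 2 (valence 2) → 0 H
Totals → C:9, H:9, N:3, O:5.
In Hill order: C9H9N3O5.

C9H9N3O5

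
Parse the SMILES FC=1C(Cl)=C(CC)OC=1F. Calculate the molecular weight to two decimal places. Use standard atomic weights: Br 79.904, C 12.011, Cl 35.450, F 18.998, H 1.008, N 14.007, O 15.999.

166.55 g/mol

First, the molecular formula is C6H5ClF2O (counting implicit H from valence).
  C: 6 × 12.011 = 72.066
  Cl: 1 × 35.450 = 35.450
  F: 2 × 18.998 = 37.996
  H: 5 × 1.008 = 5.040
  O: 1 × 15.999 = 15.999
Sum: 6×12.011 + 1×35.450 + 2×18.998 + 5×1.008 + 1×15.999 = 166.551 → 166.55 g/mol.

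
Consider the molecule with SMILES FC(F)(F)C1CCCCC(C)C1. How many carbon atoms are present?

Count every carbon token in the SMILES (each C, including those in ring-closure positions and inside branches).
Carbon count: 9.

9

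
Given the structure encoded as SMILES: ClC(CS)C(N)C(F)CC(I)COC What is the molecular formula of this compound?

Walk through each heavy atom and fill implicit hydrogens from standard valence (C 4, N 3, O 2, S 2, halogen 1):
  atom 1: Cl (halogen, monovalent) → 0 H
  atom 2: C, bond orders sum to 3 (valence 4) → 1 H
  atom 3: C, bond orders sum to 2 (valence 4) → 2 H
  atom 4: S, bond orders sum to 1 (valence 2) → 1 H
  atom 5: C, bond orders sum to 3 (valence 4) → 1 H
  atom 6: N, bond orders sum to 1 (valence 3) → 2 H
  atom 7: C, bond orders sum to 3 (valence 4) → 1 H
  atom 8: F (halogen, monovalent) → 0 H
  atom 9: C, bond orders sum to 2 (valence 4) → 2 H
  atom 10: C, bond orders sum to 3 (valence 4) → 1 H
  atom 11: I (halogen, monovalent) → 0 H
  atom 12: C, bond orders sum to 2 (valence 4) → 2 H
  atom 13: O, bond orders sum to 2 (valence 2) → 0 H
  atom 14: C, bond orders sum to 1 (valence 4) → 3 H
Totals → C:8, H:16, Cl:1, F:1, I:1, N:1, O:1, S:1.

C8H16ClFINOS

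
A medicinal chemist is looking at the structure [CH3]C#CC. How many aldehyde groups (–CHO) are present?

0

Scan the SMILES for the aldehyde motif — none present.
Groups that are present: 1 alkyne.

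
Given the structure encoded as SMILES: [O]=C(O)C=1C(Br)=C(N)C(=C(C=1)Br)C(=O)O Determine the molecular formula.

C8H5Br2NO4

Walk through each heavy atom and fill implicit hydrogens from standard valence (C 4, N 3, O 2, S 2, halogen 1):
  atom 1: O with explicit H count 0
  atom 2: C, bond orders sum to 4 (valence 4) → 0 H
  atom 3: O, bond orders sum to 1 (valence 2) → 1 H
  atom 4: C, bond orders sum to 4 (valence 4) → 0 H
  atom 5: C, bond orders sum to 4 (valence 4) → 0 H
  atom 6: Br (halogen, monovalent) → 0 H
  atom 7: C, bond orders sum to 4 (valence 4) → 0 H
  atom 8: N, bond orders sum to 1 (valence 3) → 2 H
  atom 9: C, bond orders sum to 4 (valence 4) → 0 H
  atom 10: C, bond orders sum to 4 (valence 4) → 0 H
  atom 11: C, bond orders sum to 3 (valence 4) → 1 H
  atom 12: Br (halogen, monovalent) → 0 H
  atom 13: C, bond orders sum to 4 (valence 4) → 0 H
  atom 14: O, bond orders sum to 2 (valence 2) → 0 H
  atom 15: O, bond orders sum to 1 (valence 2) → 1 H
Totals → C:8, H:5, Br:2, N:1, O:4.
In Hill order: C8H5Br2NO4.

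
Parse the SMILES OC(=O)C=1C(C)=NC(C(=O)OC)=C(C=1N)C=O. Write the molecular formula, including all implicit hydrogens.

C10H10N2O5

Walk through each heavy atom and fill implicit hydrogens from standard valence (C 4, N 3, O 2, S 2, halogen 1):
  atom 1: O, bond orders sum to 1 (valence 2) → 1 H
  atom 2: C, bond orders sum to 4 (valence 4) → 0 H
  atom 3: O, bond orders sum to 2 (valence 2) → 0 H
  atom 4: C, bond orders sum to 4 (valence 4) → 0 H
  atom 5: C, bond orders sum to 4 (valence 4) → 0 H
  atom 6: C, bond orders sum to 1 (valence 4) → 3 H
  atom 7: N, bond orders sum to 3 (valence 3) → 0 H
  atom 8: C, bond orders sum to 4 (valence 4) → 0 H
  atom 9: C, bond orders sum to 4 (valence 4) → 0 H
  atom 10: O, bond orders sum to 2 (valence 2) → 0 H
  atom 11: O, bond orders sum to 2 (valence 2) → 0 H
  atom 12: C, bond orders sum to 1 (valence 4) → 3 H
  atom 13: C, bond orders sum to 4 (valence 4) → 0 H
  atom 14: C, bond orders sum to 4 (valence 4) → 0 H
  atom 15: N, bond orders sum to 1 (valence 3) → 2 H
  atom 16: C, bond orders sum to 3 (valence 4) → 1 H
  atom 17: O, bond orders sum to 2 (valence 2) → 0 H
Totals → C:10, H:10, N:2, O:5.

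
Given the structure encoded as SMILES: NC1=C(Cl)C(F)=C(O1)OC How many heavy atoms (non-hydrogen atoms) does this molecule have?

10

Every atom symbol written in the SMILES (organic subset) is one heavy atom; implicit H are not written.
Heavy atoms by element → C:5, Cl:1, F:1, N:1, O:2.
Total: 10.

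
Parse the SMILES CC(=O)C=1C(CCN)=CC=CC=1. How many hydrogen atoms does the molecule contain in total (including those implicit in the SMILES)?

13

Walk through each heavy atom and fill implicit hydrogens from standard valence (C 4, N 3, O 2, S 2, halogen 1):
  atom 1: C, bond orders sum to 1 (valence 4) → 3 H
  atom 2: C, bond orders sum to 4 (valence 4) → 0 H
  atom 3: O, bond orders sum to 2 (valence 2) → 0 H
  atom 4: C, bond orders sum to 4 (valence 4) → 0 H
  atom 5: C, bond orders sum to 4 (valence 4) → 0 H
  atom 6: C, bond orders sum to 2 (valence 4) → 2 H
  atom 7: C, bond orders sum to 2 (valence 4) → 2 H
  atom 8: N, bond orders sum to 1 (valence 3) → 2 H
  atom 9: C, bond orders sum to 3 (valence 4) → 1 H
  atom 10: C, bond orders sum to 3 (valence 4) → 1 H
  atom 11: C, bond orders sum to 3 (valence 4) → 1 H
  atom 12: C, bond orders sum to 3 (valence 4) → 1 H
Total hydrogens: 13.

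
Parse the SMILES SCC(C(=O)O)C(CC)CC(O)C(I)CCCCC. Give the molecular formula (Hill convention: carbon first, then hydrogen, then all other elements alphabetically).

Walk through each heavy atom and fill implicit hydrogens from standard valence (C 4, N 3, O 2, S 2, halogen 1):
  atom 1: S, bond orders sum to 1 (valence 2) → 1 H
  atom 2: C, bond orders sum to 2 (valence 4) → 2 H
  atom 3: C, bond orders sum to 3 (valence 4) → 1 H
  atom 4: C, bond orders sum to 4 (valence 4) → 0 H
  atom 5: O, bond orders sum to 2 (valence 2) → 0 H
  atom 6: O, bond orders sum to 1 (valence 2) → 1 H
  atom 7: C, bond orders sum to 3 (valence 4) → 1 H
  atom 8: C, bond orders sum to 2 (valence 4) → 2 H
  atom 9: C, bond orders sum to 1 (valence 4) → 3 H
  atom 10: C, bond orders sum to 2 (valence 4) → 2 H
  atom 11: C, bond orders sum to 3 (valence 4) → 1 H
  atom 12: O, bond orders sum to 1 (valence 2) → 1 H
  atom 13: C, bond orders sum to 3 (valence 4) → 1 H
  atom 14: I (halogen, monovalent) → 0 H
  atom 15: C, bond orders sum to 2 (valence 4) → 2 H
  atom 16: C, bond orders sum to 2 (valence 4) → 2 H
  atom 17: C, bond orders sum to 2 (valence 4) → 2 H
  atom 18: C, bond orders sum to 2 (valence 4) → 2 H
  atom 19: C, bond orders sum to 1 (valence 4) → 3 H
Totals → C:14, H:27, I:1, O:3, S:1.

C14H27IO3S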